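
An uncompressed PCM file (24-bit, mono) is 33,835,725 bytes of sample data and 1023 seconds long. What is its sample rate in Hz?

Bytes = sample_rate × seconds × bytes_per_sample × channels.
sample_rate = 33,835,725 / (1,023 × 3 × 1) = 33,835,725 / 3,069 = 11,025 Hz.

11,025 Hz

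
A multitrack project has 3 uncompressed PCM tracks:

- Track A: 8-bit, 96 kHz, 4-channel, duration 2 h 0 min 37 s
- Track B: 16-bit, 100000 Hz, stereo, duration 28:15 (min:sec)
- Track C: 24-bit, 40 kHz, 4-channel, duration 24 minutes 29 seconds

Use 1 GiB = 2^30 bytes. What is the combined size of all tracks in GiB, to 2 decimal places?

3.88 GiB

Track A: 2 h 0 min 37 s = 7,237 s; 96,000 × 7,237 × 1 × 4 = 2,779,008,000 bytes.
Track B: 28:15 (min:sec) = 1,695 s; 100,000 × 1,695 × 2 × 2 = 678,000,000 bytes.
Track C: 24 minutes 29 seconds = 1,469 s; 40,000 × 1,469 × 3 × 4 = 705,120,000 bytes.
Total = 4,162,128,000 bytes = 3.88 GiB.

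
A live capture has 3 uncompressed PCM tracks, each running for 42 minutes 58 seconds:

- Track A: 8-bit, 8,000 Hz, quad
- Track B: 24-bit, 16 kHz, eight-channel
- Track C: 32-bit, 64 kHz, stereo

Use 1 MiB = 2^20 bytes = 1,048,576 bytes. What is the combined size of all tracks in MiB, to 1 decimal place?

42 minutes 58 seconds = 2,578 s.
Track A: 8,000 × 2,578 × 1 × 4 = 82,496,000 bytes.
Track B: 16,000 × 2,578 × 3 × 8 = 989,952,000 bytes.
Track C: 64,000 × 2,578 × 4 × 2 = 1,319,936,000 bytes.
Total = 2,392,384,000 bytes = 2281.6 MiB.

2281.6 MiB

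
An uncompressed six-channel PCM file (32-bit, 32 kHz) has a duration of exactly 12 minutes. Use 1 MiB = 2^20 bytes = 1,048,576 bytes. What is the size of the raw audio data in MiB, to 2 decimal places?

Duration = exactly 12 minutes = 720 s.
Bytes = 32,000 samples/s × 720 s × 4 bytes/sample × 6 ch = 552,960,000 bytes.
552,960,000 / 1,048,576 = 527.34 MiB.

527.34 MiB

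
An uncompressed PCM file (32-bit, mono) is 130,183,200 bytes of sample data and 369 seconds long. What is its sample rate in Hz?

88,200 Hz

Bytes = sample_rate × seconds × bytes_per_sample × channels.
sample_rate = 130,183,200 / (369 × 4 × 1) = 130,183,200 / 1,476 = 88,200 Hz.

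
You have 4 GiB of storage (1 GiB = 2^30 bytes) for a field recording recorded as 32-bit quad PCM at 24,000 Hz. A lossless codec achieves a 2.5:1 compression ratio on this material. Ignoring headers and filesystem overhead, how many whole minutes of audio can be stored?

466 minutes

Uncompressed byte rate = 24,000 × 4 × 4 = 384,000 bytes/s.
After 2.5:1 compression, effective rate ≈ 153600 bytes/s.
Capacity = 4 × 1,073,741,824 = 4,294,967,296 bytes.
4,294,967,296 / effective rate ≈ 27962.03 s → 466 minutes.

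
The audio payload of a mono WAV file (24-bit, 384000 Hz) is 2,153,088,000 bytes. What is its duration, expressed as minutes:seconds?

31:09

Byte rate = 384,000 × 3 × 1 = 1,152,000 bytes/s.
Duration = 2,153,088,000 / 1,152,000 = 1,869 s.
1,869 s = 31:09.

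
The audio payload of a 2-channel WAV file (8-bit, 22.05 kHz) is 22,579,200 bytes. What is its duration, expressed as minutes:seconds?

8:32

Byte rate = 22,050 × 1 × 2 = 44,100 bytes/s.
Duration = 22,579,200 / 44,100 = 512 s.
512 s = 8:32.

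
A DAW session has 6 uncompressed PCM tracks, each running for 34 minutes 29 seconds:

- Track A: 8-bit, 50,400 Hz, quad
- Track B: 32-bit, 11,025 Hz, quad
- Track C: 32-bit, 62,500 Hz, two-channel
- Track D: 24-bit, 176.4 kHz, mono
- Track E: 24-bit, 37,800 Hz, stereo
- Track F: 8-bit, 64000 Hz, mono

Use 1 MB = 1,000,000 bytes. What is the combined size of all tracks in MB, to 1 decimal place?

3513.2 MB

34 minutes 29 seconds = 2,069 s.
Track A: 50,400 × 2,069 × 1 × 4 = 417,110,400 bytes.
Track B: 11,025 × 2,069 × 4 × 4 = 364,971,600 bytes.
Track C: 62,500 × 2,069 × 4 × 2 = 1,034,500,000 bytes.
Track D: 176,400 × 2,069 × 3 × 1 = 1,094,914,800 bytes.
Track E: 37,800 × 2,069 × 3 × 2 = 469,249,200 bytes.
Track F: 64,000 × 2,069 × 1 × 1 = 132,416,000 bytes.
Total = 3,513,162,000 bytes = 3513.2 MB.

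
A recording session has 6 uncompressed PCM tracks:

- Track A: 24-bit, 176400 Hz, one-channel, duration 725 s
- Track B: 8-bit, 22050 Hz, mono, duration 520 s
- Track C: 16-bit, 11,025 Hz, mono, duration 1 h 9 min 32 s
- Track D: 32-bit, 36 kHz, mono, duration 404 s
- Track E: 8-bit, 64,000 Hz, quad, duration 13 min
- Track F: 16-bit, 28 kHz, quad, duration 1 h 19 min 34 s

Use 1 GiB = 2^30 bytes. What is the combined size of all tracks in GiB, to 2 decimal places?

1.69 GiB

Track A: 176,400 × 725 × 3 × 1 = 383,670,000 bytes.
Track B: 22,050 × 520 × 1 × 1 = 11,466,000 bytes.
Track C: 1 h 9 min 32 s = 4,172 s; 11,025 × 4,172 × 2 × 1 = 91,992,600 bytes.
Track D: 36,000 × 404 × 4 × 1 = 58,176,000 bytes.
Track E: 13 min = 780 s; 64,000 × 780 × 1 × 4 = 199,680,000 bytes.
Track F: 1 h 19 min 34 s = 4,774 s; 28,000 × 4,774 × 2 × 4 = 1,069,376,000 bytes.
Total = 1,814,360,600 bytes = 1.69 GiB.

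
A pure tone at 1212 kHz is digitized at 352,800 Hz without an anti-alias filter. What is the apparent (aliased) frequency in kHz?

153.6 kHz

Nyquist = 352,800/2 = 176,400 Hz; 1,212,000 Hz exceeds it.
Alias = |1,212,000 − 3×352,800| = |1,212,000 − 1,058,400| = 153,600 Hz = 153.6 kHz.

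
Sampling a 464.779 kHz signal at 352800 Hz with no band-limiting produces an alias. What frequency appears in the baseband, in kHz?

Nyquist = 352,800/2 = 176,400 Hz; 464,779 Hz exceeds it.
Alias = |464,779 − 1×352,800| = |464,779 − 352,800| = 111,979 Hz = 111.979 kHz.

111.979 kHz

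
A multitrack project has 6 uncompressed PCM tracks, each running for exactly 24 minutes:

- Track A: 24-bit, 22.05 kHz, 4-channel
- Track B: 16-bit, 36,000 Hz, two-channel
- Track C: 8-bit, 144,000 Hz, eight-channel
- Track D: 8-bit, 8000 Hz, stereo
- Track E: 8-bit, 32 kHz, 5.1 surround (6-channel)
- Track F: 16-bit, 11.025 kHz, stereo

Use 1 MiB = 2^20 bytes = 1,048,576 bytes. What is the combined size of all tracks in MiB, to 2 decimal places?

2489.36 MiB

exactly 24 minutes = 1,440 s.
Track A: 22,050 × 1,440 × 3 × 4 = 381,024,000 bytes.
Track B: 36,000 × 1,440 × 2 × 2 = 207,360,000 bytes.
Track C: 144,000 × 1,440 × 1 × 8 = 1,658,880,000 bytes.
Track D: 8,000 × 1,440 × 1 × 2 = 23,040,000 bytes.
Track E: 32,000 × 1,440 × 1 × 6 = 276,480,000 bytes.
Track F: 11,025 × 1,440 × 2 × 2 = 63,504,000 bytes.
Total = 2,610,288,000 bytes = 2489.36 MiB.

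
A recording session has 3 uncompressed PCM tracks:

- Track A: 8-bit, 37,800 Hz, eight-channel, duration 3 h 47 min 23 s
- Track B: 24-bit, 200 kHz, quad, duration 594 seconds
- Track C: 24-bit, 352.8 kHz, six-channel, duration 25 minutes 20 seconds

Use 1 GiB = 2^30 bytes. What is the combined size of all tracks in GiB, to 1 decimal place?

Track A: 3 h 47 min 23 s = 13,643 s; 37,800 × 13,643 × 1 × 8 = 4,125,643,200 bytes.
Track B: 200,000 × 594 × 3 × 4 = 1,425,600,000 bytes.
Track C: 25 minutes 20 seconds = 1,520 s; 352,800 × 1,520 × 3 × 6 = 9,652,608,000 bytes.
Total = 15,203,851,200 bytes = 14.2 GiB.

14.2 GiB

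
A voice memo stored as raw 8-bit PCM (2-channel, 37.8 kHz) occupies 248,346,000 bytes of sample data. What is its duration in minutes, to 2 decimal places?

54.75 minutes

Byte rate = 37,800 × 1 × 2 = 75,600 bytes/s.
Duration = 248,346,000 / 75,600 = 3,285 s.
3,285 s / 60 = 54.75 minutes.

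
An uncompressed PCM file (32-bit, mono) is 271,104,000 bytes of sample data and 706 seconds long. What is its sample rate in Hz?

96,000 Hz

Bytes = sample_rate × seconds × bytes_per_sample × channels.
sample_rate = 271,104,000 / (706 × 4 × 1) = 271,104,000 / 2,824 = 96,000 Hz.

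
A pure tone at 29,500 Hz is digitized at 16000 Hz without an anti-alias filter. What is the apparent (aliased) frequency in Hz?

Nyquist = 16,000/2 = 8,000 Hz; 29,500 Hz exceeds it.
Alias = |29,500 − 2×16,000| = |29,500 − 32,000| = 2,500 Hz.

2,500 Hz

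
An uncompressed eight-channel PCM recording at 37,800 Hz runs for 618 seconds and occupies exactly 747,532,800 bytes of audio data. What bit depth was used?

Bytes per sample = 747,532,800 / (37,800 × 618 × 8) = 747,532,800 / 186,883,200 = 4.
Bit depth = 4 × 8 = 32 bits.

32 bits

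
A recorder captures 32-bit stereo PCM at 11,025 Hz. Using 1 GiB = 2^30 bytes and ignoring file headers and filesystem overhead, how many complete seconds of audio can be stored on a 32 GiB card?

Uncompressed byte rate = 11,025 × 4 × 2 = 88,200 bytes/s.
Capacity = 32 × 1,073,741,824 = 34,359,738,368 bytes.
34,359,738,368 / 88,200 ≈ 389566.19 s → 389,566 seconds.

389,566 seconds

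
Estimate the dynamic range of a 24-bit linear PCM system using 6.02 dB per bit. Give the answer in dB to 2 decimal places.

144.48 dB

24 × 6.02 = 144.48 dB.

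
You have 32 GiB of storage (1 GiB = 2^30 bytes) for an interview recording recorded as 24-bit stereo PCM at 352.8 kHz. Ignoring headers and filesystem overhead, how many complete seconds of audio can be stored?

16,231 seconds

Uncompressed byte rate = 352,800 × 3 × 2 = 2,116,800 bytes/s.
Capacity = 32 × 1,073,741,824 = 34,359,738,368 bytes.
34,359,738,368 / 2,116,800 ≈ 16231.92 s → 16,231 seconds.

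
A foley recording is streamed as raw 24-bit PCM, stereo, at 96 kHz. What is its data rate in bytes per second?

576,000 bytes/s

Bit rate = 96,000 × 24 × 2 = 4,608,000 bits/s.
4,608,000 / 8 = 576,000 bytes/s.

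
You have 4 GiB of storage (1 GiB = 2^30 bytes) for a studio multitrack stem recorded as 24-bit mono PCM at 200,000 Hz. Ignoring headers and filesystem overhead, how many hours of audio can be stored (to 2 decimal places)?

1.99 hours

Uncompressed byte rate = 200,000 × 3 × 1 = 600,000 bytes/s.
Capacity = 4 × 1,073,741,824 = 4,294,967,296 bytes.
4,294,967,296 / 600,000 ≈ 7158.28 s → 1.99 hours.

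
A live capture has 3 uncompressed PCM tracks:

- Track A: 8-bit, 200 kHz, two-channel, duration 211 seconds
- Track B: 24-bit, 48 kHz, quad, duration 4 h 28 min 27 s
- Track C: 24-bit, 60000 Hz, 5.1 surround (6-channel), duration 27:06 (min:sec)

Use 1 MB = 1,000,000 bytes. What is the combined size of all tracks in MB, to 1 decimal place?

Track A: 200,000 × 211 × 1 × 2 = 84,400,000 bytes.
Track B: 4 h 28 min 27 s = 16,107 s; 48,000 × 16,107 × 3 × 4 = 9,277,632,000 bytes.
Track C: 27:06 (min:sec) = 1,626 s; 60,000 × 1,626 × 3 × 6 = 1,756,080,000 bytes.
Total = 11,118,112,000 bytes = 11118.1 MB.

11118.1 MB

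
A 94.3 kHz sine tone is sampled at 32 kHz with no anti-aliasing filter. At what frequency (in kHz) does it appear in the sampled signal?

1.7 kHz

Nyquist = 32,000/2 = 16,000 Hz; 94,300 Hz exceeds it.
Alias = |94,300 − 3×32,000| = |94,300 − 96,000| = 1,700 Hz = 1.7 kHz.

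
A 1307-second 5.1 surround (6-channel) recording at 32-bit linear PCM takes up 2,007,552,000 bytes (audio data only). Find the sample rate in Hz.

64,000 Hz

Bytes = sample_rate × seconds × bytes_per_sample × channels.
sample_rate = 2,007,552,000 / (1,307 × 4 × 6) = 2,007,552,000 / 31,368 = 64,000 Hz.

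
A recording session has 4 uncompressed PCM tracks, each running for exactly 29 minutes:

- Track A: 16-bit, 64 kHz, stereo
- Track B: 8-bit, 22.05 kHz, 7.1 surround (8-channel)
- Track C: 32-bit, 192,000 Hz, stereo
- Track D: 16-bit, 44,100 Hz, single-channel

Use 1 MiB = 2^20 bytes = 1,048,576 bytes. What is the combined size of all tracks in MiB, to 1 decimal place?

exactly 29 minutes = 1,740 s.
Track A: 64,000 × 1,740 × 2 × 2 = 445,440,000 bytes.
Track B: 22,050 × 1,740 × 1 × 8 = 306,936,000 bytes.
Track C: 192,000 × 1,740 × 4 × 2 = 2,672,640,000 bytes.
Track D: 44,100 × 1,740 × 2 × 1 = 153,468,000 bytes.
Total = 3,578,484,000 bytes = 3412.7 MiB.

3412.7 MiB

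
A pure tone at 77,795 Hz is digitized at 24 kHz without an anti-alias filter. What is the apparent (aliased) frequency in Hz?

Nyquist = 24,000/2 = 12,000 Hz; 77,795 Hz exceeds it.
Alias = |77,795 − 3×24,000| = |77,795 − 72,000| = 5,795 Hz.

5,795 Hz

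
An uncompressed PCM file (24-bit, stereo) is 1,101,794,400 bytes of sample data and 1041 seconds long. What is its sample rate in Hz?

176,400 Hz

Bytes = sample_rate × seconds × bytes_per_sample × channels.
sample_rate = 1,101,794,400 / (1,041 × 3 × 2) = 1,101,794,400 / 6,246 = 176,400 Hz.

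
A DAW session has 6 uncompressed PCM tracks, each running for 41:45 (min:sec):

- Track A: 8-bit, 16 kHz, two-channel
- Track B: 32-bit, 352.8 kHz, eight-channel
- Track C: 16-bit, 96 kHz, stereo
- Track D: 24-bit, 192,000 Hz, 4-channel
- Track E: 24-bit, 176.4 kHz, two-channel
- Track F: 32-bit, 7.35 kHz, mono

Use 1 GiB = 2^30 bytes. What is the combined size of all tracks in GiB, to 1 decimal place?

35.2 GiB

41:45 (min:sec) = 2,505 s.
Track A: 16,000 × 2,505 × 1 × 2 = 80,160,000 bytes.
Track B: 352,800 × 2,505 × 4 × 8 = 28,280,448,000 bytes.
Track C: 96,000 × 2,505 × 2 × 2 = 961,920,000 bytes.
Track D: 192,000 × 2,505 × 3 × 4 = 5,771,520,000 bytes.
Track E: 176,400 × 2,505 × 3 × 2 = 2,651,292,000 bytes.
Track F: 7,350 × 2,505 × 4 × 1 = 73,647,000 bytes.
Total = 37,818,987,000 bytes = 35.2 GiB.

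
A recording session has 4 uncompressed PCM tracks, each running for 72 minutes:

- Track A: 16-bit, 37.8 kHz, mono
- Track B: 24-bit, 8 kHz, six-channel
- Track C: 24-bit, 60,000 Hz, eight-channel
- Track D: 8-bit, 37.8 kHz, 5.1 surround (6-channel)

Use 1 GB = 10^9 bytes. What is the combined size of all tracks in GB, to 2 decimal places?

72 minutes = 4,320 s.
Track A: 37,800 × 4,320 × 2 × 1 = 326,592,000 bytes.
Track B: 8,000 × 4,320 × 3 × 6 = 622,080,000 bytes.
Track C: 60,000 × 4,320 × 3 × 8 = 6,220,800,000 bytes.
Track D: 37,800 × 4,320 × 1 × 6 = 979,776,000 bytes.
Total = 8,149,248,000 bytes = 8.15 GB.

8.15 GB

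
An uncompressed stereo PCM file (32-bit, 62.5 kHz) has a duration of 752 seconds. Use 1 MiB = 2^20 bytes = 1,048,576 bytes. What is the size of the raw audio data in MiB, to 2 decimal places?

358.58 MiB

Bytes = 62,500 samples/s × 752 s × 4 bytes/sample × 2 ch = 376,000,000 bytes.
376,000,000 / 1,048,576 = 358.58 MiB.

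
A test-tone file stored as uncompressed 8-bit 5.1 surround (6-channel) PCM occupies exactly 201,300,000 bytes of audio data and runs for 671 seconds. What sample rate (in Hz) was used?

Bytes = sample_rate × seconds × bytes_per_sample × channels.
sample_rate = 201,300,000 / (671 × 1 × 6) = 201,300,000 / 4,026 = 50,000 Hz.

50,000 Hz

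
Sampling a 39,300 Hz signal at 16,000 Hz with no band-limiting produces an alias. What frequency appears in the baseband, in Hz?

7,300 Hz

Nyquist = 16,000/2 = 8,000 Hz; 39,300 Hz exceeds it.
Alias = |39,300 − 2×16,000| = |39,300 − 32,000| = 7,300 Hz.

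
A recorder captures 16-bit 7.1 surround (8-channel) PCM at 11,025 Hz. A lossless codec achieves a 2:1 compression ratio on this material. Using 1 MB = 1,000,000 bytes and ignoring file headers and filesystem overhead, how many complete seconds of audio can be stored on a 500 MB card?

Uncompressed byte rate = 11,025 × 2 × 8 = 176,400 bytes/s.
After 2:1 compression, effective rate ≈ 88200 bytes/s.
Capacity = 500 × 1,000,000 = 500,000,000 bytes.
500,000,000 / effective rate ≈ 5668.93 s → 5,668 seconds.

5,668 seconds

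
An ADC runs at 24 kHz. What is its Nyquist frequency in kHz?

12 kHz

Nyquist frequency = sample rate / 2 = 24,000 / 2 = 12 kHz.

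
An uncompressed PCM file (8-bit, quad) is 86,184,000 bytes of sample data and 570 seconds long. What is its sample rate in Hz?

Bytes = sample_rate × seconds × bytes_per_sample × channels.
sample_rate = 86,184,000 / (570 × 1 × 4) = 86,184,000 / 2,280 = 37,800 Hz.

37,800 Hz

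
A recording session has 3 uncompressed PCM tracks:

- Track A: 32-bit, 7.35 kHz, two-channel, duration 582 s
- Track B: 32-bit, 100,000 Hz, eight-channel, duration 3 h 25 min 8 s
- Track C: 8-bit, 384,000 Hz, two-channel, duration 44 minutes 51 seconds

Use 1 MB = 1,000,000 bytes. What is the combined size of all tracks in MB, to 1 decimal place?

41486.5 MB

Track A: 7,350 × 582 × 4 × 2 = 34,221,600 bytes.
Track B: 3 h 25 min 8 s = 12,308 s; 100,000 × 12,308 × 4 × 8 = 39,385,600,000 bytes.
Track C: 44 minutes 51 seconds = 2,691 s; 384,000 × 2,691 × 1 × 2 = 2,066,688,000 bytes.
Total = 41,486,509,600 bytes = 41486.5 MB.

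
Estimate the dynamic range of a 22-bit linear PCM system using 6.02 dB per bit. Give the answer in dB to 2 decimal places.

132.44 dB

22 × 6.02 = 132.44 dB.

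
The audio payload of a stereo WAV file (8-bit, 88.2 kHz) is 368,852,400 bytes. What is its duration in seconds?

2,091 seconds

Byte rate = 88,200 × 1 × 2 = 176,400 bytes/s.
Duration = 368,852,400 / 176,400 = 2,091 s.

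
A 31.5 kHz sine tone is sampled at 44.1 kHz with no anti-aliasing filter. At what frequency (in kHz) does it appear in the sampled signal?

12.6 kHz

Nyquist = 44,100/2 = 22,050 Hz; 31,500 Hz exceeds it.
Alias = |31,500 − 1×44,100| = |31,500 − 44,100| = 12,600 Hz = 12.6 kHz.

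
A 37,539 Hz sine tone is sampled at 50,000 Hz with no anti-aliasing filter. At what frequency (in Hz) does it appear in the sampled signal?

12,461 Hz

Nyquist = 50,000/2 = 25,000 Hz; 37,539 Hz exceeds it.
Alias = |37,539 − 1×50,000| = |37,539 − 50,000| = 12,461 Hz.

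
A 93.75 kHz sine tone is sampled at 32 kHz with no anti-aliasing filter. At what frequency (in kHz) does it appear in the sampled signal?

Nyquist = 32,000/2 = 16,000 Hz; 93,750 Hz exceeds it.
Alias = |93,750 − 3×32,000| = |93,750 − 96,000| = 2,250 Hz = 2.25 kHz.

2.25 kHz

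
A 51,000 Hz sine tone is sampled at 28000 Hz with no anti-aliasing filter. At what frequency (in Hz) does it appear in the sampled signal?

Nyquist = 28,000/2 = 14,000 Hz; 51,000 Hz exceeds it.
Alias = |51,000 − 2×28,000| = |51,000 − 56,000| = 5,000 Hz.

5,000 Hz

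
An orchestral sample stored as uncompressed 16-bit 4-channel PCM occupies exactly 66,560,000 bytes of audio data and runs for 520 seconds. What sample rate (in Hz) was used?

16,000 Hz

Bytes = sample_rate × seconds × bytes_per_sample × channels.
sample_rate = 66,560,000 / (520 × 2 × 4) = 66,560,000 / 4,160 = 16,000 Hz.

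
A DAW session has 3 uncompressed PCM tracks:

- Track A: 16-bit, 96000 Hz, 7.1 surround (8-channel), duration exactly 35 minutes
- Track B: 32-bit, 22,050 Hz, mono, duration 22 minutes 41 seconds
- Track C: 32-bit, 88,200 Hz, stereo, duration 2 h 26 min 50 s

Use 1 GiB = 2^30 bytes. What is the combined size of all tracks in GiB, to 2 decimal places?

8.91 GiB

Track A: exactly 35 minutes = 2,100 s; 96,000 × 2,100 × 2 × 8 = 3,225,600,000 bytes.
Track B: 22 minutes 41 seconds = 1,361 s; 22,050 × 1,361 × 4 × 1 = 120,040,200 bytes.
Track C: 2 h 26 min 50 s = 8,810 s; 88,200 × 8,810 × 4 × 2 = 6,216,336,000 bytes.
Total = 9,561,976,200 bytes = 8.91 GiB.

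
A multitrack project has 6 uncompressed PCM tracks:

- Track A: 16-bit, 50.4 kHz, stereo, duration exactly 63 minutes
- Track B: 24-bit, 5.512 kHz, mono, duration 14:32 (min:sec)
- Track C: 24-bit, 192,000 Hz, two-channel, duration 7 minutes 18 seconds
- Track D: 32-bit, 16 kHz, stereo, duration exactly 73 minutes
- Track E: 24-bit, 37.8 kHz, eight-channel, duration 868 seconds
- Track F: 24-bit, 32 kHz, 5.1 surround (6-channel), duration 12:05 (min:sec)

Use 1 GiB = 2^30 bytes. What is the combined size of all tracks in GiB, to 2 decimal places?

2.84 GiB

Track A: exactly 63 minutes = 3,780 s; 50,400 × 3,780 × 2 × 2 = 762,048,000 bytes.
Track B: 14:32 (min:sec) = 872 s; 5,512 × 872 × 3 × 1 = 14,419,392 bytes.
Track C: 7 minutes 18 seconds = 438 s; 192,000 × 438 × 3 × 2 = 504,576,000 bytes.
Track D: exactly 73 minutes = 4,380 s; 16,000 × 4,380 × 4 × 2 = 560,640,000 bytes.
Track E: 37,800 × 868 × 3 × 8 = 787,449,600 bytes.
Track F: 12:05 (min:sec) = 725 s; 32,000 × 725 × 3 × 6 = 417,600,000 bytes.
Total = 3,046,732,992 bytes = 2.84 GiB.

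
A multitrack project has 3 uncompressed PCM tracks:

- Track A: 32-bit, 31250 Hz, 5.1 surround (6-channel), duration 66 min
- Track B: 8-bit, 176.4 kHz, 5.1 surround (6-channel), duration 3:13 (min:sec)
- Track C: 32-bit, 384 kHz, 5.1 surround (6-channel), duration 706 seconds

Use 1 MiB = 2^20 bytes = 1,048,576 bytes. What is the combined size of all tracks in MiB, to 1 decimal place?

Track A: 66 min = 3,960 s; 31,250 × 3,960 × 4 × 6 = 2,970,000,000 bytes.
Track B: 3:13 (min:sec) = 193 s; 176,400 × 193 × 1 × 6 = 204,271,200 bytes.
Track C: 384,000 × 706 × 4 × 6 = 6,506,496,000 bytes.
Total = 9,680,767,200 bytes = 9232.3 MiB.

9232.3 MiB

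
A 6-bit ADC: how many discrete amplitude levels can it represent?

64 levels

2^6 = 64.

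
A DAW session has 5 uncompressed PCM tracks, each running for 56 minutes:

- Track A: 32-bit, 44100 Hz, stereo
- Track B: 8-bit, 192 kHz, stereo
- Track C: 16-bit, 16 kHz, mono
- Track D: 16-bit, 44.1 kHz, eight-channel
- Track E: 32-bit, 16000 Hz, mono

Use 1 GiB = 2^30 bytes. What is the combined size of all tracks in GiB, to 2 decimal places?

4.81 GiB

56 minutes = 3,360 s.
Track A: 44,100 × 3,360 × 4 × 2 = 1,185,408,000 bytes.
Track B: 192,000 × 3,360 × 1 × 2 = 1,290,240,000 bytes.
Track C: 16,000 × 3,360 × 2 × 1 = 107,520,000 bytes.
Track D: 44,100 × 3,360 × 2 × 8 = 2,370,816,000 bytes.
Track E: 16,000 × 3,360 × 4 × 1 = 215,040,000 bytes.
Total = 5,169,024,000 bytes = 4.81 GiB.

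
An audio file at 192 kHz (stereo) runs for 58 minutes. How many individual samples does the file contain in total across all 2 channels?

58 minutes = 3,480 s.
192,000 × 3,480 s × 2 ch = 1,336,320,000 samples.

1,336,320,000 samples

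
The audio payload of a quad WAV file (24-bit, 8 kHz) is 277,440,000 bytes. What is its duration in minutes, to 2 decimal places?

Byte rate = 8,000 × 3 × 4 = 96,000 bytes/s.
Duration = 277,440,000 / 96,000 = 2,890 s.
2,890 s / 60 = 48.17 minutes.

48.17 minutes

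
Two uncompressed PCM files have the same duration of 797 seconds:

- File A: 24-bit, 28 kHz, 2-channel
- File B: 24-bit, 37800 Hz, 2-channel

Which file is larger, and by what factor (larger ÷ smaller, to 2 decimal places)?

File A: 28,000 × 3 × 2 = 168,000 bytes/s.
File B: 37,800 × 3 × 2 = 226,800 bytes/s.
File B is larger; ratio = 180,759,600 / 133,896,000 = 1.35.

File B, by a factor of 1.35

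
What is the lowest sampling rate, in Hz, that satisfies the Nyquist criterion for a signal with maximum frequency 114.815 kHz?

Minimum sample rate = 2 × 114,815 Hz = 229,630 Hz.

229,630 Hz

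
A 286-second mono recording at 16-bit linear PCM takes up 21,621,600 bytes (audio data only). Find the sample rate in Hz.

Bytes = sample_rate × seconds × bytes_per_sample × channels.
sample_rate = 21,621,600 / (286 × 2 × 1) = 21,621,600 / 572 = 37,800 Hz.

37,800 Hz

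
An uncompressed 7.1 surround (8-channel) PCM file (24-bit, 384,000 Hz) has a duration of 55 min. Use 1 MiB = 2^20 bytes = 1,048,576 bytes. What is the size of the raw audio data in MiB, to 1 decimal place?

29003.9 MiB

Duration = 55 min = 3,300 s.
Bytes = 384,000 samples/s × 3,300 s × 3 bytes/sample × 8 ch = 30,412,800,000 bytes.
30,412,800,000 / 1,048,576 = 29003.9 MiB.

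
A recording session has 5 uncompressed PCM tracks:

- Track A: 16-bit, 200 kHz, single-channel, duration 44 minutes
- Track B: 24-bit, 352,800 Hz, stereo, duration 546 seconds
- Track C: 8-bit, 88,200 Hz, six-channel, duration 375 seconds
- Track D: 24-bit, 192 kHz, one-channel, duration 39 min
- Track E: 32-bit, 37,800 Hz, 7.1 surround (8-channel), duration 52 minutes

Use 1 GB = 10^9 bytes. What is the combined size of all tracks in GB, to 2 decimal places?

7.53 GB

Track A: 44 minutes = 2,640 s; 200,000 × 2,640 × 2 × 1 = 1,056,000,000 bytes.
Track B: 352,800 × 546 × 3 × 2 = 1,155,772,800 bytes.
Track C: 88,200 × 375 × 1 × 6 = 198,450,000 bytes.
Track D: 39 min = 2,340 s; 192,000 × 2,340 × 3 × 1 = 1,347,840,000 bytes.
Track E: 52 minutes = 3,120 s; 37,800 × 3,120 × 4 × 8 = 3,773,952,000 bytes.
Total = 7,532,014,800 bytes = 7.53 GB.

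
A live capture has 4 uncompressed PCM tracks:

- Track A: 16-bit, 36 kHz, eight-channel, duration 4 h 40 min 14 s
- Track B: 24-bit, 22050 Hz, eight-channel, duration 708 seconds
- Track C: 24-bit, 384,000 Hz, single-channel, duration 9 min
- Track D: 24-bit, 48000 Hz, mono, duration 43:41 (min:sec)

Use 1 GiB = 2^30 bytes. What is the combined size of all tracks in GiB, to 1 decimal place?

10.3 GiB

Track A: 4 h 40 min 14 s = 16,814 s; 36,000 × 16,814 × 2 × 8 = 9,684,864,000 bytes.
Track B: 22,050 × 708 × 3 × 8 = 374,673,600 bytes.
Track C: 9 min = 540 s; 384,000 × 540 × 3 × 1 = 622,080,000 bytes.
Track D: 43:41 (min:sec) = 2,621 s; 48,000 × 2,621 × 3 × 1 = 377,424,000 bytes.
Total = 11,059,041,600 bytes = 10.3 GiB.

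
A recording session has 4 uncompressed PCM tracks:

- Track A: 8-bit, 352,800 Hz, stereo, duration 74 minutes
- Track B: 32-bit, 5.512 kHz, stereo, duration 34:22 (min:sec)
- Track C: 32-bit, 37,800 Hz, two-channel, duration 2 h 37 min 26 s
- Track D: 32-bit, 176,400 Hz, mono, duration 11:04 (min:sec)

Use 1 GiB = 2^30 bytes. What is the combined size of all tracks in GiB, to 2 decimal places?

6.10 GiB

Track A: 74 minutes = 4,440 s; 352,800 × 4,440 × 1 × 2 = 3,132,864,000 bytes.
Track B: 34:22 (min:sec) = 2,062 s; 5,512 × 2,062 × 4 × 2 = 90,925,952 bytes.
Track C: 2 h 37 min 26 s = 9,446 s; 37,800 × 9,446 × 4 × 2 = 2,856,470,400 bytes.
Track D: 11:04 (min:sec) = 664 s; 176,400 × 664 × 4 × 1 = 468,518,400 bytes.
Total = 6,548,778,752 bytes = 6.10 GiB.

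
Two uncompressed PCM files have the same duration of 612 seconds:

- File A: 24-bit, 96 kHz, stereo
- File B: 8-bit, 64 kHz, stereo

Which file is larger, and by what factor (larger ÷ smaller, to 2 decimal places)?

File A, by a factor of 4.50

File A: 96,000 × 3 × 2 = 576,000 bytes/s.
File B: 64,000 × 1 × 2 = 128,000 bytes/s.
File A is larger; ratio = 352,512,000 / 78,336,000 = 4.50.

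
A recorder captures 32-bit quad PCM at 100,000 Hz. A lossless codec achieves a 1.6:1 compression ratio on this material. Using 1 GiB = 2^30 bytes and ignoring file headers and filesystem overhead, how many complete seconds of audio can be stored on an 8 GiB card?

Uncompressed byte rate = 100,000 × 4 × 4 = 1,600,000 bytes/s.
After 1.6:1 compression, effective rate ≈ 1000000 bytes/s.
Capacity = 8 × 1,073,741,824 = 8,589,934,592 bytes.
8,589,934,592 / effective rate ≈ 8589.93 s → 8,589 seconds.

8,589 seconds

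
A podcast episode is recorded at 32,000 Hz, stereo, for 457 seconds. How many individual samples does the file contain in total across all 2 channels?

29,248,000 samples

32,000 × 457 s × 2 ch = 29,248,000 samples.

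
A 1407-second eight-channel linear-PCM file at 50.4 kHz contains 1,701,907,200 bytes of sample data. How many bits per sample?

Bytes per sample = 1,701,907,200 / (50,400 × 1,407 × 8) = 1,701,907,200 / 567,302,400 = 3.
Bit depth = 3 × 8 = 24 bits.

24 bits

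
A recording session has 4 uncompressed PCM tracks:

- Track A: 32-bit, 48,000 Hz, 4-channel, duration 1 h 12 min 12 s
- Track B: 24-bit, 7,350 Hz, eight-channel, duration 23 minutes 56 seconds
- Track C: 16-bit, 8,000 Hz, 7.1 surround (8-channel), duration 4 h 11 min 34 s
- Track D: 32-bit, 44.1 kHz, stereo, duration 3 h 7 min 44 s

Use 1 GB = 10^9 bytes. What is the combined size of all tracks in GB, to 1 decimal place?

9.5 GB

Track A: 1 h 12 min 12 s = 4,332 s; 48,000 × 4,332 × 4 × 4 = 3,326,976,000 bytes.
Track B: 23 minutes 56 seconds = 1,436 s; 7,350 × 1,436 × 3 × 8 = 253,310,400 bytes.
Track C: 4 h 11 min 34 s = 15,094 s; 8,000 × 15,094 × 2 × 8 = 1,932,032,000 bytes.
Track D: 3 h 7 min 44 s = 11,264 s; 44,100 × 11,264 × 4 × 2 = 3,973,939,200 bytes.
Total = 9,486,257,600 bytes = 9.5 GB.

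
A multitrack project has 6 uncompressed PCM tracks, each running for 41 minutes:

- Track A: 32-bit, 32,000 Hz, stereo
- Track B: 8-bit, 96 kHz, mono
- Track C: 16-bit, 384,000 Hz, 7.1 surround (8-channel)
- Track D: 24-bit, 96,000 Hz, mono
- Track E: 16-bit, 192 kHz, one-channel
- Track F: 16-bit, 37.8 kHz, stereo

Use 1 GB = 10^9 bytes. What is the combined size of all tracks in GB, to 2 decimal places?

41 minutes = 2,460 s.
Track A: 32,000 × 2,460 × 4 × 2 = 629,760,000 bytes.
Track B: 96,000 × 2,460 × 1 × 1 = 236,160,000 bytes.
Track C: 384,000 × 2,460 × 2 × 8 = 15,114,240,000 bytes.
Track D: 96,000 × 2,460 × 3 × 1 = 708,480,000 bytes.
Track E: 192,000 × 2,460 × 2 × 1 = 944,640,000 bytes.
Track F: 37,800 × 2,460 × 2 × 2 = 371,952,000 bytes.
Total = 18,005,232,000 bytes = 18.01 GB.

18.01 GB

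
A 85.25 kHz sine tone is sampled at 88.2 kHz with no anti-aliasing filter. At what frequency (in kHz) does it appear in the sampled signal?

2.95 kHz

Nyquist = 88,200/2 = 44,100 Hz; 85,250 Hz exceeds it.
Alias = |85,250 − 1×88,200| = |85,250 − 88,200| = 2,950 Hz = 2.95 kHz.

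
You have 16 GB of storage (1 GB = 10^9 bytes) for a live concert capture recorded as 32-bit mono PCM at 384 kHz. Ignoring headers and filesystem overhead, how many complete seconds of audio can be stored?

10,416 seconds

Uncompressed byte rate = 384,000 × 4 × 1 = 1,536,000 bytes/s.
Capacity = 16 × 1,000,000,000 = 16,000,000,000 bytes.
16,000,000,000 / 1,536,000 ≈ 10416.67 s → 10,416 seconds.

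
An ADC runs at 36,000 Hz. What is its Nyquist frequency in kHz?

18 kHz

Nyquist frequency = sample rate / 2 = 36,000 / 2 = 18 kHz.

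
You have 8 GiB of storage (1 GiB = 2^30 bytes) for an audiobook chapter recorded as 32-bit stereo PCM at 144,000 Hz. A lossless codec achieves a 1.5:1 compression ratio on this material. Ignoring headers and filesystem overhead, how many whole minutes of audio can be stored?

Uncompressed byte rate = 144,000 × 4 × 2 = 1,152,000 bytes/s.
After 1.5:1 compression, effective rate ≈ 768000 bytes/s.
Capacity = 8 × 1,073,741,824 = 8,589,934,592 bytes.
8,589,934,592 / effective rate ≈ 11184.81 s → 186 minutes.

186 minutes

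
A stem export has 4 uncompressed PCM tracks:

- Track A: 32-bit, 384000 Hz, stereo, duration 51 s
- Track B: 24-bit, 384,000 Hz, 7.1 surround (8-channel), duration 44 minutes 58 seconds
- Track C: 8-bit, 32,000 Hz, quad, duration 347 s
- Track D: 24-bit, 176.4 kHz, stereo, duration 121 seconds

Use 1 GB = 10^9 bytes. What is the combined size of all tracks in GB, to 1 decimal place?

Track A: 384,000 × 51 × 4 × 2 = 156,672,000 bytes.
Track B: 44 minutes 58 seconds = 2,698 s; 384,000 × 2,698 × 3 × 8 = 24,864,768,000 bytes.
Track C: 32,000 × 347 × 1 × 4 = 44,416,000 bytes.
Track D: 176,400 × 121 × 3 × 2 = 128,066,400 bytes.
Total = 25,193,922,400 bytes = 25.2 GB.

25.2 GB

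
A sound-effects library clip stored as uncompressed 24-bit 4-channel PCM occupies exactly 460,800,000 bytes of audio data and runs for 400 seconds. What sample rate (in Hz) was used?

96,000 Hz

Bytes = sample_rate × seconds × bytes_per_sample × channels.
sample_rate = 460,800,000 / (400 × 3 × 4) = 460,800,000 / 4,800 = 96,000 Hz.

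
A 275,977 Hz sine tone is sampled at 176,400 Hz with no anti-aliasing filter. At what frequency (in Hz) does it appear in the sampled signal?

Nyquist = 176,400/2 = 88,200 Hz; 275,977 Hz exceeds it.
Alias = |275,977 − 2×176,400| = |275,977 − 352,800| = 76,823 Hz.

76,823 Hz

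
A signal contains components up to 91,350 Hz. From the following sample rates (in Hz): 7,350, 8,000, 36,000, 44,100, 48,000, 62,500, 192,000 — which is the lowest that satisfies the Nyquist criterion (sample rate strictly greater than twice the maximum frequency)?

192,000 Hz

Need sample rate > 2 × 91,350 = 182,700 Hz.
Lowest listed rate above 182,700 Hz is 192,000 Hz.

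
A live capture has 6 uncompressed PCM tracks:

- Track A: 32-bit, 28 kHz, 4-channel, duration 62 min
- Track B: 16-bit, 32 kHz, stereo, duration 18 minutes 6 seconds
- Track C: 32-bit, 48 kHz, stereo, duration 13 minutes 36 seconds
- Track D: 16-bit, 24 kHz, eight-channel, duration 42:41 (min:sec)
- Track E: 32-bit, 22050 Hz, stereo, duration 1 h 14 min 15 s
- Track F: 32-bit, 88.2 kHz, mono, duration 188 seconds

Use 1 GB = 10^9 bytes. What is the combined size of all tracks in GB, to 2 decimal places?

Track A: 62 min = 3,720 s; 28,000 × 3,720 × 4 × 4 = 1,666,560,000 bytes.
Track B: 18 minutes 6 seconds = 1,086 s; 32,000 × 1,086 × 2 × 2 = 139,008,000 bytes.
Track C: 13 minutes 36 seconds = 816 s; 48,000 × 816 × 4 × 2 = 313,344,000 bytes.
Track D: 42:41 (min:sec) = 2,561 s; 24,000 × 2,561 × 2 × 8 = 983,424,000 bytes.
Track E: 1 h 14 min 15 s = 4,455 s; 22,050 × 4,455 × 4 × 2 = 785,862,000 bytes.
Track F: 88,200 × 188 × 4 × 1 = 66,326,400 bytes.
Total = 3,954,524,400 bytes = 3.95 GB.

3.95 GB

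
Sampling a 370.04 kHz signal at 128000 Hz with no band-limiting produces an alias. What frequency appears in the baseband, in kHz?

Nyquist = 128,000/2 = 64,000 Hz; 370,040 Hz exceeds it.
Alias = |370,040 − 3×128,000| = |370,040 − 384,000| = 13,960 Hz = 13.96 kHz.

13.96 kHz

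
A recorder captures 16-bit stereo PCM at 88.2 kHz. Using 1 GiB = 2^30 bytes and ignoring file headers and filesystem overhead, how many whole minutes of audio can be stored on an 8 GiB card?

Uncompressed byte rate = 88,200 × 2 × 2 = 352,800 bytes/s.
Capacity = 8 × 1,073,741,824 = 8,589,934,592 bytes.
8,589,934,592 / 352,800 ≈ 24347.89 s → 405 minutes.

405 minutes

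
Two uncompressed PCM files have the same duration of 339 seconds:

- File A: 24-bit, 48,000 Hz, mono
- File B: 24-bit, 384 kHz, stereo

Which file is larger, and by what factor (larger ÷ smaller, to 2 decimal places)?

File A: 48,000 × 3 × 1 = 144,000 bytes/s.
File B: 384,000 × 3 × 2 = 2,304,000 bytes/s.
File B is larger; ratio = 781,056,000 / 48,816,000 = 16.00.

File B, by a factor of 16.00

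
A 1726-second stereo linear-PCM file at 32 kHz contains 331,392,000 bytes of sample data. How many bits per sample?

24 bits

Bytes per sample = 331,392,000 / (32,000 × 1,726 × 2) = 331,392,000 / 110,464,000 = 3.
Bit depth = 3 × 8 = 24 bits.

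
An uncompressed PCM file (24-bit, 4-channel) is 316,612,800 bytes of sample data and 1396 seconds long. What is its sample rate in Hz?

18,900 Hz

Bytes = sample_rate × seconds × bytes_per_sample × channels.
sample_rate = 316,612,800 / (1,396 × 3 × 4) = 316,612,800 / 16,752 = 18,900 Hz.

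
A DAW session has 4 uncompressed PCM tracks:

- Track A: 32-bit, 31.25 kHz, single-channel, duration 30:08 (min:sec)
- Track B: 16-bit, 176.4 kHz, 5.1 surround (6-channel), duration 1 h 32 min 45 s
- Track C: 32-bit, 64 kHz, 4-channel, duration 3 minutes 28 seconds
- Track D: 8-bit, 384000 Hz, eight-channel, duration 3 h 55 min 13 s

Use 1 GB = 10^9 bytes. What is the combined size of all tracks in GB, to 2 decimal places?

55.57 GB

Track A: 30:08 (min:sec) = 1,808 s; 31,250 × 1,808 × 4 × 1 = 226,000,000 bytes.
Track B: 1 h 32 min 45 s = 5,565 s; 176,400 × 5,565 × 2 × 6 = 11,779,992,000 bytes.
Track C: 3 minutes 28 seconds = 208 s; 64,000 × 208 × 4 × 4 = 212,992,000 bytes.
Track D: 3 h 55 min 13 s = 14,113 s; 384,000 × 14,113 × 1 × 8 = 43,355,136,000 bytes.
Total = 55,574,120,000 bytes = 55.57 GB.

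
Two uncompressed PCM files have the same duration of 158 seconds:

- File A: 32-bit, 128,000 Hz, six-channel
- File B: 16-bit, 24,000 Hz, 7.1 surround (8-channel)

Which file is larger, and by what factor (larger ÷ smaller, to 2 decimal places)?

File A: 128,000 × 4 × 6 = 3,072,000 bytes/s.
File B: 24,000 × 2 × 8 = 384,000 bytes/s.
File A is larger; ratio = 485,376,000 / 60,672,000 = 8.00.

File A, by a factor of 8.00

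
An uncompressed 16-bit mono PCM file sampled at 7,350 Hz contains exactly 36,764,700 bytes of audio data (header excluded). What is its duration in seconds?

Byte rate = 7,350 × 2 × 1 = 14,700 bytes/s.
Duration = 36,764,700 / 14,700 = 2,501 s.

2,501 seconds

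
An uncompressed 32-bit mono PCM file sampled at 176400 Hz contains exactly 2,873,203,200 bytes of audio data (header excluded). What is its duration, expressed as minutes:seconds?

Byte rate = 176,400 × 4 × 1 = 705,600 bytes/s.
Duration = 2,873,203,200 / 705,600 = 4,072 s.
4,072 s = 67:52.

67:52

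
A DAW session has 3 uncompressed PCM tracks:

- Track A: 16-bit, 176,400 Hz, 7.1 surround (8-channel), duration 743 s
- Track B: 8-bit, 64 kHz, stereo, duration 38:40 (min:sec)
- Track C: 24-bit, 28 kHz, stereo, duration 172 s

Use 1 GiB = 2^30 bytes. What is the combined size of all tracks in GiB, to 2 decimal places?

Track A: 176,400 × 743 × 2 × 8 = 2,097,043,200 bytes.
Track B: 38:40 (min:sec) = 2,320 s; 64,000 × 2,320 × 1 × 2 = 296,960,000 bytes.
Track C: 28,000 × 172 × 3 × 2 = 28,896,000 bytes.
Total = 2,422,899,200 bytes = 2.26 GiB.

2.26 GiB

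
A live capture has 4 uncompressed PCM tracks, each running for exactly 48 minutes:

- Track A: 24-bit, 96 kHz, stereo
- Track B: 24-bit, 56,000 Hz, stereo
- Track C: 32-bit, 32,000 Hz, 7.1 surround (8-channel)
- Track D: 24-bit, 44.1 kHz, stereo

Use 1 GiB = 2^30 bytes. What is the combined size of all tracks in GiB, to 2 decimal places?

5.90 GiB

exactly 48 minutes = 2,880 s.
Track A: 96,000 × 2,880 × 3 × 2 = 1,658,880,000 bytes.
Track B: 56,000 × 2,880 × 3 × 2 = 967,680,000 bytes.
Track C: 32,000 × 2,880 × 4 × 8 = 2,949,120,000 bytes.
Track D: 44,100 × 2,880 × 3 × 2 = 762,048,000 bytes.
Total = 6,337,728,000 bytes = 5.90 GiB.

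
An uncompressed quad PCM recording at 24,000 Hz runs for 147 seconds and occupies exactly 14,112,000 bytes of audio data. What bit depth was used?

8 bits

Bytes per sample = 14,112,000 / (24,000 × 147 × 4) = 14,112,000 / 14,112,000 = 1.
Bit depth = 1 × 8 = 8 bits.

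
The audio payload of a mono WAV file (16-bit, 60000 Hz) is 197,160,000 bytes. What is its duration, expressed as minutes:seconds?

Byte rate = 60,000 × 2 × 1 = 120,000 bytes/s.
Duration = 197,160,000 / 120,000 = 1,643 s.
1,643 s = 27:23.

27:23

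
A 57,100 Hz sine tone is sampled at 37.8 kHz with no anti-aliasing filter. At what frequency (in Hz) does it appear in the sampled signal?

18,500 Hz

Nyquist = 37,800/2 = 18,900 Hz; 57,100 Hz exceeds it.
Alias = |57,100 − 2×37,800| = |57,100 − 75,600| = 18,500 Hz.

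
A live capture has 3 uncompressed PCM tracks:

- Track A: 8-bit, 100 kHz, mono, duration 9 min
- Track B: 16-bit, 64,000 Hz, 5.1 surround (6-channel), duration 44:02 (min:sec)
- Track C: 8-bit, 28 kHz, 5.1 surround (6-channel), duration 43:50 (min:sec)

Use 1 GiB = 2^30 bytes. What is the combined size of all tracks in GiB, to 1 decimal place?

Track A: 9 min = 540 s; 100,000 × 540 × 1 × 1 = 54,000,000 bytes.
Track B: 44:02 (min:sec) = 2,642 s; 64,000 × 2,642 × 2 × 6 = 2,029,056,000 bytes.
Track C: 43:50 (min:sec) = 2,630 s; 28,000 × 2,630 × 1 × 6 = 441,840,000 bytes.
Total = 2,524,896,000 bytes = 2.4 GiB.

2.4 GiB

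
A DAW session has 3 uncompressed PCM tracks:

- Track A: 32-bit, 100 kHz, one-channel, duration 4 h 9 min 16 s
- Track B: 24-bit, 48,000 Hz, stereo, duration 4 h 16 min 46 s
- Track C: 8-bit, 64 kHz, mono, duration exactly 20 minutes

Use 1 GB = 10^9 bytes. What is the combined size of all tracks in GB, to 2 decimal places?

10.50 GB

Track A: 4 h 9 min 16 s = 14,956 s; 100,000 × 14,956 × 4 × 1 = 5,982,400,000 bytes.
Track B: 4 h 16 min 46 s = 15,406 s; 48,000 × 15,406 × 3 × 2 = 4,436,928,000 bytes.
Track C: exactly 20 minutes = 1,200 s; 64,000 × 1,200 × 1 × 1 = 76,800,000 bytes.
Total = 10,496,128,000 bytes = 10.50 GB.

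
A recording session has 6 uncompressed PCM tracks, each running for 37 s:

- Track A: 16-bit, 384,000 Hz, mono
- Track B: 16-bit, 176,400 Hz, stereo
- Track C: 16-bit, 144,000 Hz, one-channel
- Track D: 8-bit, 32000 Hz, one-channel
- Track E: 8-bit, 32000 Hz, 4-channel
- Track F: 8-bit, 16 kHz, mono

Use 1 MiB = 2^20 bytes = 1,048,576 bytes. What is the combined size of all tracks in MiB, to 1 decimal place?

Track A: 384,000 × 37 × 2 × 1 = 28,416,000 bytes.
Track B: 176,400 × 37 × 2 × 2 = 26,107,200 bytes.
Track C: 144,000 × 37 × 2 × 1 = 10,656,000 bytes.
Track D: 32,000 × 37 × 1 × 1 = 1,184,000 bytes.
Track E: 32,000 × 37 × 1 × 4 = 4,736,000 bytes.
Track F: 16,000 × 37 × 1 × 1 = 592,000 bytes.
Total = 71,691,200 bytes = 68.4 MiB.

68.4 MiB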